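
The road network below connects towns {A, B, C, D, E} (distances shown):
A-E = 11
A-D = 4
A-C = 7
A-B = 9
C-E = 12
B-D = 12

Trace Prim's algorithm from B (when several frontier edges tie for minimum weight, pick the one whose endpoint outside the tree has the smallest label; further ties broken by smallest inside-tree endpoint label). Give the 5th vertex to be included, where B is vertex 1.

E

Prim's algorithm from B:
Step 1: cheapest edge leaving the tree is A-B (9); add A.
Step 2: cheapest edge leaving the tree is A-D (4); add D.
Step 3: cheapest edge leaving the tree is A-C (7); add C.
Step 4: cheapest edge leaving the tree is A-E (11); add E.
Vertex order: B, A, D, C, E. The 5th vertex is E.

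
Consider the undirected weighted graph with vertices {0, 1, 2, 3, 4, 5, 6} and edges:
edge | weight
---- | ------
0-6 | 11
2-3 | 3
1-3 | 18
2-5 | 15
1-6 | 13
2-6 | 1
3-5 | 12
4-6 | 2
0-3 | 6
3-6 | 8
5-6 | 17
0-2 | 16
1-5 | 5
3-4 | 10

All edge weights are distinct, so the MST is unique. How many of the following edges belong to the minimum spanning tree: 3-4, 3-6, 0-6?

Kruskal: consider edges lightest-first.
2-6 (1): add. Components now {0} {1} {2,6} {3} {4} {5}
4-6 (2): add. Components now {0} {1} {2,4,6} {3} {5}
2-3 (3): add. Components now {0} {1} {2,3,4,6} {5}
1-5 (5): add. Components now {0} {1,5} {2,3,4,6}
0-3 (6): add. Components now {0,2,3,4,6} {1,5}
3-6 (8): skip — 3 and 6 already connected.
3-4 (10): skip — 3 and 4 already connected.
0-6 (11): skip — 0 and 6 already connected.
3-5 (12): add. Components now {0,1,2,3,4,5,6}
MST edge set: {2-6, 4-6, 2-3, 1-5, 0-3, 3-5}.
Of the listed edges, {} are in the MST → 0.

0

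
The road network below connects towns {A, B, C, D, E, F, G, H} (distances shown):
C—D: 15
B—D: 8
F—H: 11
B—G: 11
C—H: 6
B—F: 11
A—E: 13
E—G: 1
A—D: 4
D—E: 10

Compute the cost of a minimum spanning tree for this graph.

51

Kruskal's algorithm — process edges by increasing weight (ties by edge label):
E—G (1): add — endpoints in different components.
A—D (4): add — endpoints in different components.
C—H (6): add — endpoints in different components.
B—D (8): add — endpoints in different components.
D—E (10): add — endpoints in different components.
B—F (11): add — endpoints in different components.
B—G (11): skip — B and G already connected.
F—H (11): add — endpoints in different components.
MST edges: E—G, A—D, C—H, B—D, D—E, B—F, F—H; total weight 1+4+6+8+10+11+11 = 51.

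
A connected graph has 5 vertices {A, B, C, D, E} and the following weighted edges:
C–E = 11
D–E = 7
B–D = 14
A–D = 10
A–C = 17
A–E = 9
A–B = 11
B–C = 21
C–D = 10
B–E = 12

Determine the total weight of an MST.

Kruskal's algorithm — process edges by increasing weight (ties by edge label):
D–E (7): add. Components now {A} {B} {C} {D,E}
A–E (9): add. Components now {A,D,E} {B} {C}
A–D (10): skip — A and D already connected.
C–D (10): add. Components now {A,C,D,E} {B}
A–B (11): add. Components now {A,B,C,D,E}
MST edges: D–E, A–E, C–D, A–B; total weight 7+9+10+11 = 37.

37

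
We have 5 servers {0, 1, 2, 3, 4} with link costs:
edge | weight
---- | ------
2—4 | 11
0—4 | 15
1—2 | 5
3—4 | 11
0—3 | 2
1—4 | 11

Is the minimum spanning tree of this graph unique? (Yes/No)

No

Kruskal: consider edges lightest-first.
0—3 (2): add. Components now {0,3} {1} {2} {4}
1—2 (5): add. Components now {0,3} {1,2} {4}
1—4 (11): add. Components now {0,3} {1,2,4}
2—4 (11): skip — 2 and 4 already connected.
3—4 (11): add. Components now {0,1,2,3,4}
Non-tree edge 2—4 has weight 11, equal to the heaviest edge on its tree cycle — swapping gives another MST of the same weight. Not unique.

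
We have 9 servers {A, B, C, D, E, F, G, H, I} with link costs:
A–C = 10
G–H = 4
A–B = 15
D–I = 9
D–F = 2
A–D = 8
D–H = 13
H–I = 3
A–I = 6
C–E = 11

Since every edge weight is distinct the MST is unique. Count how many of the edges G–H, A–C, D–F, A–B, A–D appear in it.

5

Kruskal: consider edges lightest-first.
D–F (2): add — endpoints in different components.
H–I (3): add — endpoints in different components.
G–H (4): add — endpoints in different components.
A–I (6): add — endpoints in different components.
A–D (8): add — endpoints in different components.
D–I (9): skip — D and I already connected.
A–C (10): add — endpoints in different components.
C–E (11): add — endpoints in different components.
D–H (13): skip — D and H already connected.
A–B (15): add — endpoints in different components.
MST edge set: {D–F, H–I, G–H, A–I, A–D, A–C, C–E, A–B}.
Of the listed edges, {G–H, A–C, D–F, A–B, A–D} are in the MST → 5.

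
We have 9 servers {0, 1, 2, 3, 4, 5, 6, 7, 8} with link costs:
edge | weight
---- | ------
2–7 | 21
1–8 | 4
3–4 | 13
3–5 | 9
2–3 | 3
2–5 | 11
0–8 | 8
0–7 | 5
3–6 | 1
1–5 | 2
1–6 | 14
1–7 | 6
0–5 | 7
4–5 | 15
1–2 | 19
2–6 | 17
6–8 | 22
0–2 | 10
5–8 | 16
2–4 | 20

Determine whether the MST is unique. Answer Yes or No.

Yes

Kruskal's algorithm — process edges by increasing weight (ties by edge label):
3–6 (1): add — endpoints in different components.
1–5 (2): add — endpoints in different components.
2–3 (3): add — endpoints in different components.
1–8 (4): add — endpoints in different components.
0–7 (5): add — endpoints in different components.
1–7 (6): add — endpoints in different components.
0–5 (7): skip — 0 and 5 already connected.
0–8 (8): skip — 0 and 8 already connected.
3–5 (9): add — endpoints in different components.
0–2 (10): skip — 0 and 2 already connected.
2–5 (11): skip — 2 and 5 already connected.
3–4 (13): add — endpoints in different components.
Every non-tree edge has weight strictly greater than the heaviest edge on the tree path between its endpoints, so the MST is unique.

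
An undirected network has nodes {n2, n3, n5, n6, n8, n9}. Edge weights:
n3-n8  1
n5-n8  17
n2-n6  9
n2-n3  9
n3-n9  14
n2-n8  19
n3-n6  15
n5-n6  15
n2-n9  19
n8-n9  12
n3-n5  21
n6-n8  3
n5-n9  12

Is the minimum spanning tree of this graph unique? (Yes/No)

No

Kruskal: consider edges lightest-first.
n3-n8 (1): add — endpoints in different components.
n6-n8 (3): add — endpoints in different components.
n2-n3 (9): add — endpoints in different components.
n2-n6 (9): skip — n6 and n2 already connected.
n5-n9 (12): add — endpoints in different components.
n8-n9 (12): add — endpoints in different components.
Non-tree edge n2-n6 has weight 9, equal to the heaviest edge on its tree cycle — swapping gives another MST of the same weight. Not unique.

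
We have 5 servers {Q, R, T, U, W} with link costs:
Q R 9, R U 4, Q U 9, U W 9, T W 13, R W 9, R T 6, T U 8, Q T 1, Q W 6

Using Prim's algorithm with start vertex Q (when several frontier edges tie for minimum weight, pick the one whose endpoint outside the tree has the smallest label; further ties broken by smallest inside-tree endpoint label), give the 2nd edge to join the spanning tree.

Grow the tree from Q using Prim:
Step 1: frontier [Q T 1, Q W 6, Q R 9, Q U 9] → take Q T (1); add T.
Step 2: frontier [Q W 6, Q R 9, Q U 9, R T 6, T U 8, T W 13] → take R T (6); add R.
Step 3: frontier [Q W 6, Q U 9, R U 4, R W 9, T U 8, T W 13] → take R U (4); add U.
Step 4: frontier [Q W 6, R W 9, T W 13, U W 9] → take Q W (6); add W.
The 2nd edge added is R T.

R-T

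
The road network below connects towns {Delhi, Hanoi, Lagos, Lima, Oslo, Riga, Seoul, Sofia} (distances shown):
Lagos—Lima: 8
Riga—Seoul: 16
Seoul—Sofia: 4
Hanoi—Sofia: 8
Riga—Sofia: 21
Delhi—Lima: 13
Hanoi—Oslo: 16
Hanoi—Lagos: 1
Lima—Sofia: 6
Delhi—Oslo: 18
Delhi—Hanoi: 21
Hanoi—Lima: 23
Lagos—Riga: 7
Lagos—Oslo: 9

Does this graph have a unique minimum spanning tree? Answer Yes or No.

Sort edges by weight, then run Kruskal:
Hanoi—Lagos (1): add — endpoints in different components.
Seoul—Sofia (4): add — endpoints in different components.
Lima—Sofia (6): add — endpoints in different components.
Lagos—Riga (7): add — endpoints in different components.
Hanoi—Sofia (8): add — endpoints in different components.
Lagos—Lima (8): skip — Lima and Lagos already connected.
Lagos—Oslo (9): add — endpoints in different components.
Delhi—Lima (13): add — endpoints in different components.
Non-tree edge Lagos—Lima has weight 8, equal to the heaviest edge on its tree cycle — swapping gives another MST of the same weight. Not unique.

No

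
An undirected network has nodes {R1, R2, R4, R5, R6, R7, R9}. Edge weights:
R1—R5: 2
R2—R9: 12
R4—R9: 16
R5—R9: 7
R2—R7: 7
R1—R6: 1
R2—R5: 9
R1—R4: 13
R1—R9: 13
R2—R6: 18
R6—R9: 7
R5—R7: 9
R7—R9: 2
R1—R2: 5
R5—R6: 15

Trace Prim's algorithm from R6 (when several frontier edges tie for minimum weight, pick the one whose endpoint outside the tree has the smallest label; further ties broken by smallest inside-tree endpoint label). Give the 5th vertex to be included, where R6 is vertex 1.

R7

Prim, starting at R6.
Step 1: cheapest edge leaving the tree is R1—R6 (1); add R1.
Step 2: cheapest edge leaving the tree is R1—R5 (2); add R5.
Step 3: cheapest edge leaving the tree is R1—R2 (5); add R2.
Step 4: cheapest edge leaving the tree is R2—R7 (7); add R7.
Step 5: cheapest edge leaving the tree is R7—R9 (2); add R9.
Step 6: cheapest edge leaving the tree is R1—R4 (13); add R4.
Vertex order: R6, R1, R5, R2, R7, R9, R4. The 5th vertex is R7.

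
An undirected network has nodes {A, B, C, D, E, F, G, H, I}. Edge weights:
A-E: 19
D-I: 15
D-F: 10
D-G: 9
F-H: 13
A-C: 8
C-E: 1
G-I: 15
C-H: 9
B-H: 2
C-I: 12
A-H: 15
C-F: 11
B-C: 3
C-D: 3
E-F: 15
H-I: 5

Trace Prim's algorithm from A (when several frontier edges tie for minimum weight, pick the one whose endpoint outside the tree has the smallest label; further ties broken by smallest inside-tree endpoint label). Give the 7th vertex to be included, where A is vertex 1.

Prim, starting at A.
Step 1: cheapest edge leaving the tree is A-C (8); add C.
Step 2: cheapest edge leaving the tree is C-E (1); add E.
Step 3: cheapest edge leaving the tree is B-C (3); add B.
Step 4: cheapest edge leaving the tree is B-H (2); add H.
Step 5: cheapest edge leaving the tree is C-D (3); add D.
Step 6: cheapest edge leaving the tree is H-I (5); add I.
Step 7: cheapest edge leaving the tree is D-G (9); add G.
Step 8: cheapest edge leaving the tree is D-F (10); add F.
Vertex order: A, C, E, B, H, D, I, G, F. The 7th vertex is I.

I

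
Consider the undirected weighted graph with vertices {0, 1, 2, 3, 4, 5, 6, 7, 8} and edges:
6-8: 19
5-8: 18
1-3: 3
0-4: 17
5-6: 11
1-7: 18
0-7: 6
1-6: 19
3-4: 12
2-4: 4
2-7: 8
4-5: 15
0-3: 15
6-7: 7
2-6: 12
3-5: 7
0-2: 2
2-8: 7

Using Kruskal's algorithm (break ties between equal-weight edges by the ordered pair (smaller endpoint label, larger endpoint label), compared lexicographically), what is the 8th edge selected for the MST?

5-6

Kruskal's algorithm — process edges by increasing weight (ties by edge label):
0-2 (2): add — endpoints in different components.
1-3 (3): add — endpoints in different components.
2-4 (4): add — endpoints in different components.
0-7 (6): add — endpoints in different components.
2-8 (7): add — endpoints in different components.
3-5 (7): add — endpoints in different components.
6-7 (7): add — endpoints in different components.
2-7 (8): skip — 2 and 7 already connected.
5-6 (11): add — endpoints in different components.
The 8th edge added is 5-6.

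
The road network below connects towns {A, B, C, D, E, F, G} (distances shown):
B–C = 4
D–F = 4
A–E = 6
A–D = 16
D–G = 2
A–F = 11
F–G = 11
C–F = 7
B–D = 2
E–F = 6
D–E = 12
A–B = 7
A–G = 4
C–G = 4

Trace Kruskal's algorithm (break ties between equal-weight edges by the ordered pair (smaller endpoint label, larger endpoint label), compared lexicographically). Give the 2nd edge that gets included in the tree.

D-G

Kruskal's algorithm — process edges by increasing weight (ties by edge label):
B–D (2): add — endpoints in different components.
D–G (2): add — endpoints in different components.
A–G (4): add — endpoints in different components.
B–C (4): add — endpoints in different components.
C–G (4): skip — C and G already connected.
D–F (4): add — endpoints in different components.
A–E (6): add — endpoints in different components.
The 2nd edge added is D–G.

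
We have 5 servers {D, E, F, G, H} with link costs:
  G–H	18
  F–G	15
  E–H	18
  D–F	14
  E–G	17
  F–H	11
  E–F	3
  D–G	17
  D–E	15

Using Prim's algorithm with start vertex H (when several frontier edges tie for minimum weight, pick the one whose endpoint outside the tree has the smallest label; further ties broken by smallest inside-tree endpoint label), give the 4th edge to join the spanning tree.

F-G

Prim's algorithm from H:
Step 1: cheapest edge leaving the tree is F–H (11); add F.
Step 2: cheapest edge leaving the tree is E–F (3); add E.
Step 3: cheapest edge leaving the tree is D–F (14); add D.
Step 4: cheapest edge leaving the tree is F–G (15); add G.
The 4th edge added is F–G.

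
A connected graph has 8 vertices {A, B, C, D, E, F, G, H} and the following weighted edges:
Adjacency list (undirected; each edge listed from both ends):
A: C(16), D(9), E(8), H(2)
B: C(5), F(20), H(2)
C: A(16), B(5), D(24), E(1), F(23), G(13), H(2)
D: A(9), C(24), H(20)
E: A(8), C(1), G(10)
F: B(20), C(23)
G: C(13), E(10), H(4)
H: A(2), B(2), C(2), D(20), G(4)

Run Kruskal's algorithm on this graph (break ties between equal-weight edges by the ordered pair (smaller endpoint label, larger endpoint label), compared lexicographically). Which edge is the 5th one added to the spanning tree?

Sort edges by weight, then run Kruskal:
C—E (1): add — endpoints in different components.
A—H (2): add — endpoints in different components.
B—H (2): add — endpoints in different components.
C—H (2): add — endpoints in different components.
G—H (4): add — endpoints in different components.
B—C (5): skip — B and C already connected.
A—E (8): skip — A and E already connected.
A—D (9): add — endpoints in different components.
E—G (10): skip — E and G already connected.
C—G (13): skip — C and G already connected.
A—C (16): skip — A and C already connected.
B—F (20): add — endpoints in different components.
The 5th edge added is G—H.

G-H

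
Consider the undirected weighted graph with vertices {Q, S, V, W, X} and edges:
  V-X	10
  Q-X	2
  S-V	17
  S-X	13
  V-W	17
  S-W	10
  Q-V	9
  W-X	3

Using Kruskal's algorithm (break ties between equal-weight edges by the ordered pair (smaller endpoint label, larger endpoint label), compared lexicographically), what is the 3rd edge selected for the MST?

Kruskal's algorithm — process edges by increasing weight (ties by edge label):
Q-X (2): add — endpoints in different components.
W-X (3): add — endpoints in different components.
Q-V (9): add — endpoints in different components.
S-W (10): add — endpoints in different components.
The 3rd edge added is Q-V.

Q-V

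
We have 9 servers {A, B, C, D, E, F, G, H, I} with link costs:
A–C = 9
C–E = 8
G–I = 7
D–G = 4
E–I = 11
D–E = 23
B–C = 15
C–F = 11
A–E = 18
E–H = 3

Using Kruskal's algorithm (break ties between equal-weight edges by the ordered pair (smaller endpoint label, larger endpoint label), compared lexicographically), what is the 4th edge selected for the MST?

C-E

Kruskal's algorithm — process edges by increasing weight (ties by edge label):
E–H (3): add — endpoints in different components.
D–G (4): add — endpoints in different components.
G–I (7): add — endpoints in different components.
C–E (8): add — endpoints in different components.
A–C (9): add — endpoints in different components.
C–F (11): add — endpoints in different components.
E–I (11): add — endpoints in different components.
B–C (15): add — endpoints in different components.
The 4th edge added is C–E.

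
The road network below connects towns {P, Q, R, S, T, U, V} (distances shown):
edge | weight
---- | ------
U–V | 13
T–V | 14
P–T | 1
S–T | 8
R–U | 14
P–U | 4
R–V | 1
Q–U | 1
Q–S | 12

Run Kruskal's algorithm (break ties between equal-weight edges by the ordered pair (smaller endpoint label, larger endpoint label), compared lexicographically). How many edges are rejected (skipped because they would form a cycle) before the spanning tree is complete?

Sort edges by weight, then run Kruskal:
P–T (1): add. Components now {P,T} {Q} {S} {U} {R} {V}
Q–U (1): add. Components now {P,T} {Q,U} {S} {R} {V}
R–V (1): add. Components now {P,T} {Q,U} {S} {R,V}
P–U (4): add. Components now {P,Q,T,U} {S} {R,V}
S–T (8): add. Components now {P,Q,S,T,U} {R,V}
Q–S (12): skip — Q and S already connected.
U–V (13): add. Components now {P,Q,R,S,T,U,V}
Edges rejected before the tree was complete: 1.

1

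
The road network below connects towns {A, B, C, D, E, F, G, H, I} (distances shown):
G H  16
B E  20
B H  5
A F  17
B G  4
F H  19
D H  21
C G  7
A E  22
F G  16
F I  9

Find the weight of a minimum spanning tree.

99

Kruskal: consider edges lightest-first.
B G (4): add — endpoints in different components.
B H (5): add — endpoints in different components.
C G (7): add — endpoints in different components.
F I (9): add — endpoints in different components.
F G (16): add — endpoints in different components.
G H (16): skip — G and H already connected.
A F (17): add — endpoints in different components.
F H (19): skip — F and H already connected.
B E (20): add — endpoints in different components.
D H (21): add — endpoints in different components.
MST edges: B G, B H, C G, F I, F G, A F, B E, D H; total weight 4+5+7+9+16+17+20+21 = 99.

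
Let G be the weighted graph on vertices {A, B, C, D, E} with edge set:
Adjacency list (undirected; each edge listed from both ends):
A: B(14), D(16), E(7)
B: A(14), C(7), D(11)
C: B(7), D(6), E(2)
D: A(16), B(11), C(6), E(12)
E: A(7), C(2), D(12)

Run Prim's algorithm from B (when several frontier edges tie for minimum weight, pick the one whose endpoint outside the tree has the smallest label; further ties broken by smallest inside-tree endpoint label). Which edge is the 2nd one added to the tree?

C-E

Prim, starting at B.
Step 1: cheapest edge leaving the tree is B-C (7); add C.
Step 2: cheapest edge leaving the tree is C-E (2); add E.
Step 3: cheapest edge leaving the tree is C-D (6); add D.
Step 4: cheapest edge leaving the tree is A-E (7); add A.
The 2nd edge added is C-E.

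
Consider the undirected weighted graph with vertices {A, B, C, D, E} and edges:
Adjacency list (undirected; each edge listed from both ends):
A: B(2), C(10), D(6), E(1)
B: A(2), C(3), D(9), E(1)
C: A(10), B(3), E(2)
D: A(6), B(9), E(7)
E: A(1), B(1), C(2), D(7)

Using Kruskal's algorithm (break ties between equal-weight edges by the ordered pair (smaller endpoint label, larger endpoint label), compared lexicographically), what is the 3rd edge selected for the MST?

C-E

Kruskal's algorithm — process edges by increasing weight (ties by edge label):
A-E (1): add — endpoints in different components.
B-E (1): add — endpoints in different components.
A-B (2): skip — A and B already connected.
C-E (2): add — endpoints in different components.
B-C (3): skip — B and C already connected.
A-D (6): add — endpoints in different components.
The 3rd edge added is C-E.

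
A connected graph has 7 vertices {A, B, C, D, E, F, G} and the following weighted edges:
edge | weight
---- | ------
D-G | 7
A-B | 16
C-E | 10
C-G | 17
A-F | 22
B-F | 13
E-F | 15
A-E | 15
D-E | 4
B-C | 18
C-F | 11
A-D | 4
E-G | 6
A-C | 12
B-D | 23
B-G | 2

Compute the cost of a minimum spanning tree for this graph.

Grow the tree from G using Prim:
Step 1: cheapest edge leaving the tree is B-G (2); add B.
Step 2: cheapest edge leaving the tree is E-G (6); add E.
Step 3: cheapest edge leaving the tree is D-E (4); add D.
Step 4: cheapest edge leaving the tree is A-D (4); add A.
Step 5: cheapest edge leaving the tree is C-E (10); add C.
Step 6: cheapest edge leaving the tree is C-F (11); add F.
MST edges: B-G, E-G, D-E, A-D, C-E, C-F; total weight 2+6+4+4+10+11 = 37.

37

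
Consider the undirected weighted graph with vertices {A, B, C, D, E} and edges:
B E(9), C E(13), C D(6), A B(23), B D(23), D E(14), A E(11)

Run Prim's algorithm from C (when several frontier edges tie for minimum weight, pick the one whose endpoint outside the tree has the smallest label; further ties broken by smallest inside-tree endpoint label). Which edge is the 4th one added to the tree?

A-E

Prim's algorithm from C:
Step 1: cheapest edge leaving the tree is C D (6); add D.
Step 2: cheapest edge leaving the tree is C E (13); add E.
Step 3: cheapest edge leaving the tree is B E (9); add B.
Step 4: cheapest edge leaving the tree is A E (11); add A.
The 4th edge added is A E.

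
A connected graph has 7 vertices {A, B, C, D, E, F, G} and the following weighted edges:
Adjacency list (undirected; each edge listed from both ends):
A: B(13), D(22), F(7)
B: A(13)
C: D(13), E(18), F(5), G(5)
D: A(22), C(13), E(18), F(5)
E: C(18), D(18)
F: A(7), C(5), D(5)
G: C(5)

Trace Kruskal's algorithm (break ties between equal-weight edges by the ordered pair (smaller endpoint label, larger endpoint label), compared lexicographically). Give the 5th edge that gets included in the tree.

Kruskal's algorithm — process edges by increasing weight (ties by edge label):
C–F (5): add. Components now {A} {B} {C,F} {D} {E} {G}
C–G (5): add. Components now {A} {B} {C,F,G} {D} {E}
D–F (5): add. Components now {A} {B} {C,D,F,G} {E}
A–F (7): add. Components now {A,C,D,F,G} {B} {E}
A–B (13): add. Components now {A,B,C,D,F,G} {E}
C–D (13): skip — C and D already connected.
C–E (18): add. Components now {A,B,C,D,E,F,G}
The 5th edge added is A–B.

A-B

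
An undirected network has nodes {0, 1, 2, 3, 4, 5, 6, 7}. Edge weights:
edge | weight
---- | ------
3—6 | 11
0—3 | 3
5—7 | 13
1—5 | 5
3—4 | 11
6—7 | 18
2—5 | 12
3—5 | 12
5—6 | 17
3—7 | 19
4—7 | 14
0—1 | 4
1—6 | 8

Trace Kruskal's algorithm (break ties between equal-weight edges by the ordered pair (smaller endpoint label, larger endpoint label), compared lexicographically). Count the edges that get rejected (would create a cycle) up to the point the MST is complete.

2

Kruskal's algorithm — process edges by increasing weight (ties by edge label):
0—3 (3): add — endpoints in different components.
0—1 (4): add — endpoints in different components.
1—5 (5): add — endpoints in different components.
1—6 (8): add — endpoints in different components.
3—4 (11): add — endpoints in different components.
3—6 (11): skip — 3 and 6 already connected.
2—5 (12): add — endpoints in different components.
3—5 (12): skip — 3 and 5 already connected.
5—7 (13): add — endpoints in different components.
Edges rejected before the tree was complete: 2.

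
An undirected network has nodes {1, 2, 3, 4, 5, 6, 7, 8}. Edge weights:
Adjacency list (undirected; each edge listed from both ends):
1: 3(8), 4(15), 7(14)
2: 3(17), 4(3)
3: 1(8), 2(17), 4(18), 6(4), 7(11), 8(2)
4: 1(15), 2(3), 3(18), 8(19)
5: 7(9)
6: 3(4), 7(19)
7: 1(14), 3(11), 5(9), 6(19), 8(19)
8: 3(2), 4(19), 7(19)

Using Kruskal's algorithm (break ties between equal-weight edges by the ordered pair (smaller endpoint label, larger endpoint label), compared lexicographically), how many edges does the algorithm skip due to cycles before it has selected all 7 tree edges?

1

Sort edges by weight, then run Kruskal:
3–8 (2): add — endpoints in different components.
2–4 (3): add — endpoints in different components.
3–6 (4): add — endpoints in different components.
1–3 (8): add — endpoints in different components.
5–7 (9): add — endpoints in different components.
3–7 (11): add — endpoints in different components.
1–7 (14): skip — 1 and 7 already connected.
1–4 (15): add — endpoints in different components.
Edges rejected before the tree was complete: 1.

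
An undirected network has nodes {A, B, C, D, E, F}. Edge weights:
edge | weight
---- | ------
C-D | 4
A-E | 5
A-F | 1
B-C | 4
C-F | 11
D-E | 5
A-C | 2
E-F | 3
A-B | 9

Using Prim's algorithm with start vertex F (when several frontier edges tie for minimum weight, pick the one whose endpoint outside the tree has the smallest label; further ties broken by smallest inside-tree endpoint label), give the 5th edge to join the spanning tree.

C-D

Prim, starting at F.
Step 1: cheapest edge leaving the tree is A-F (1); add A.
Step 2: cheapest edge leaving the tree is A-C (2); add C.
Step 3: cheapest edge leaving the tree is E-F (3); add E.
Step 4: cheapest edge leaving the tree is B-C (4); add B.
Step 5: cheapest edge leaving the tree is C-D (4); add D.
The 5th edge added is C-D.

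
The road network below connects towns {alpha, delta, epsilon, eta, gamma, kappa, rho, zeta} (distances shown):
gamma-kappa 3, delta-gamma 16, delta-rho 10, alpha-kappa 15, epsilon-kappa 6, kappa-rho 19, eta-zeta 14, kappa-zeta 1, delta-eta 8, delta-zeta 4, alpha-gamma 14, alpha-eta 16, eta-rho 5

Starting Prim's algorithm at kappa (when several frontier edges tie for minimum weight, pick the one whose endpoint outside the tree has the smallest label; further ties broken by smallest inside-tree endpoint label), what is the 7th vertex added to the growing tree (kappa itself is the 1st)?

rho

Grow the tree from kappa using Prim:
Step 1: frontier [kappa-zeta 1, gamma-kappa 3, epsilon-kappa 6, alpha-kappa 15, kappa-rho 19] → take kappa-zeta (1); add zeta.
Step 2: frontier [gamma-kappa 3, epsilon-kappa 6, alpha-kappa 15, kappa-rho 19, delta-zeta 4, eta-zeta 14] → take gamma-kappa (3); add gamma.
Step 3: frontier [alpha-gamma 14, delta-gamma 16, epsilon-kappa 6, alpha-kappa 15, kappa-rho 19, delta-zeta 4, eta-zeta 14] → take delta-zeta (4); add delta.
Step 4: frontier [delta-eta 8, delta-rho 10, alpha-gamma 14, epsilon-kappa 6, alpha-kappa 15, kappa-rho 19, eta-zeta 14] → take epsilon-kappa (6); add epsilon.
Step 5: frontier [delta-eta 8, delta-rho 10, alpha-gamma 14, alpha-kappa 15, kappa-rho 19, eta-zeta 14] → take delta-eta (8); add eta.
Step 6: frontier [delta-rho 10, eta-rho 5, alpha-eta 16, alpha-gamma 14, alpha-kappa 15, kappa-rho 19] → take eta-rho (5); add rho.
Step 7: frontier [alpha-eta 16, alpha-gamma 14, alpha-kappa 15] → take alpha-gamma (14); add alpha.
Vertex order: kappa, zeta, gamma, delta, epsilon, eta, rho, alpha. The 7th vertex is rho.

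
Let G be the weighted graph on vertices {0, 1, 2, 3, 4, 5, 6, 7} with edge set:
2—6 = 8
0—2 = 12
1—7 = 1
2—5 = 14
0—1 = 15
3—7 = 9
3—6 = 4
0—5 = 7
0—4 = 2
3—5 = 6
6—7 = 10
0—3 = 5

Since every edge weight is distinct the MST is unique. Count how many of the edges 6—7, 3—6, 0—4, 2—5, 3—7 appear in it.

3

Sort edges by weight, then run Kruskal:
1—7 (1): add — endpoints in different components.
0—4 (2): add — endpoints in different components.
3—6 (4): add — endpoints in different components.
0—3 (5): add — endpoints in different components.
3—5 (6): add — endpoints in different components.
0—5 (7): skip — 0 and 5 already connected.
2—6 (8): add — endpoints in different components.
3—7 (9): add — endpoints in different components.
MST edge set: {1—7, 0—4, 3—6, 0—3, 3—5, 2—6, 3—7}.
Of the listed edges, {3—6, 0—4, 3—7} are in the MST → 3.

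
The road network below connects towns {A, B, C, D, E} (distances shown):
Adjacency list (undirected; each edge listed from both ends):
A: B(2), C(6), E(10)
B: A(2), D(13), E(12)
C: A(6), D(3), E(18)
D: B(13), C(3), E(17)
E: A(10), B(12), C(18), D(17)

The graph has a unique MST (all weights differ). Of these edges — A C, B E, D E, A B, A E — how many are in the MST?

3

Kruskal's algorithm — process edges by increasing weight (ties by edge label):
A B (2): add — endpoints in different components.
C D (3): add — endpoints in different components.
A C (6): add — endpoints in different components.
A E (10): add — endpoints in different components.
MST edge set: {A B, C D, A C, A E}.
Of the listed edges, {A C, A B, A E} are in the MST → 3.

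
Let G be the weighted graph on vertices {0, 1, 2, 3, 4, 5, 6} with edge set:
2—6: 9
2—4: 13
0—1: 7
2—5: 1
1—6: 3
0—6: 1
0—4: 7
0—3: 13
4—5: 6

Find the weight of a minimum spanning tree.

31

Kruskal's algorithm — process edges by increasing weight (ties by edge label):
0—6 (1): add. Components now {0,6} {1} {2} {3} {4} {5}
2—5 (1): add. Components now {0,6} {1} {2,5} {3} {4}
1—6 (3): add. Components now {0,1,6} {2,5} {3} {4}
4—5 (6): add. Components now {0,1,6} {2,4,5} {3}
0—1 (7): skip — 0 and 1 already connected.
0—4 (7): add. Components now {0,1,2,4,5,6} {3}
2—6 (9): skip — 2 and 6 already connected.
0—3 (13): add. Components now {0,1,2,3,4,5,6}
MST edges: 0—6, 2—5, 1—6, 4—5, 0—4, 0—3; total weight 1+1+3+6+7+13 = 31.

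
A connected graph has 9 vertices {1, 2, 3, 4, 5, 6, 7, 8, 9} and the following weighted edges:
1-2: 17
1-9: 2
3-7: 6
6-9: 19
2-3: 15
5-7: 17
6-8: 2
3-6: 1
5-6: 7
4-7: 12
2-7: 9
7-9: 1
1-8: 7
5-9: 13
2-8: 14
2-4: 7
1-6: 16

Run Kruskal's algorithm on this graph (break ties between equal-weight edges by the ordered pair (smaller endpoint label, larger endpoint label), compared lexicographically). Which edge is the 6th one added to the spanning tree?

2-4

Kruskal's algorithm — process edges by increasing weight (ties by edge label):
3-6 (1): add — endpoints in different components.
7-9 (1): add — endpoints in different components.
1-9 (2): add — endpoints in different components.
6-8 (2): add — endpoints in different components.
3-7 (6): add — endpoints in different components.
1-8 (7): skip — 1 and 8 already connected.
2-4 (7): add — endpoints in different components.
5-6 (7): add — endpoints in different components.
2-7 (9): add — endpoints in different components.
The 6th edge added is 2-4.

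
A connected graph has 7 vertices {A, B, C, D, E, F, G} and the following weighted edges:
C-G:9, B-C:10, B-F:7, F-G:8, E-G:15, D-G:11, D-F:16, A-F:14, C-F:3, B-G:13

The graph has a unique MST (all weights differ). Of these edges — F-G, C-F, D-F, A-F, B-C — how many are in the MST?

3

Kruskal's algorithm — process edges by increasing weight (ties by edge label):
C-F (3): add — endpoints in different components.
B-F (7): add — endpoints in different components.
F-G (8): add — endpoints in different components.
C-G (9): skip — C and G already connected.
B-C (10): skip — B and C already connected.
D-G (11): add — endpoints in different components.
B-G (13): skip — B and G already connected.
A-F (14): add — endpoints in different components.
E-G (15): add — endpoints in different components.
MST edge set: {C-F, B-F, F-G, D-G, A-F, E-G}.
Of the listed edges, {F-G, C-F, A-F} are in the MST → 3.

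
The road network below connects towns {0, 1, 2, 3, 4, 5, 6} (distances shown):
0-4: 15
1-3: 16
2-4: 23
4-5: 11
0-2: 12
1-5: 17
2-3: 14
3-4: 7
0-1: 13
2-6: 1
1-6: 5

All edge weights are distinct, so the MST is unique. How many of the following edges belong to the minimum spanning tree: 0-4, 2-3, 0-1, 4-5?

Kruskal's algorithm — process edges by increasing weight (ties by edge label):
2-6 (1): add — endpoints in different components.
1-6 (5): add — endpoints in different components.
3-4 (7): add — endpoints in different components.
4-5 (11): add — endpoints in different components.
0-2 (12): add — endpoints in different components.
0-1 (13): skip — 0 and 1 already connected.
2-3 (14): add — endpoints in different components.
MST edge set: {2-6, 1-6, 3-4, 4-5, 0-2, 2-3}.
Of the listed edges, {2-3, 4-5} are in the MST → 2.

2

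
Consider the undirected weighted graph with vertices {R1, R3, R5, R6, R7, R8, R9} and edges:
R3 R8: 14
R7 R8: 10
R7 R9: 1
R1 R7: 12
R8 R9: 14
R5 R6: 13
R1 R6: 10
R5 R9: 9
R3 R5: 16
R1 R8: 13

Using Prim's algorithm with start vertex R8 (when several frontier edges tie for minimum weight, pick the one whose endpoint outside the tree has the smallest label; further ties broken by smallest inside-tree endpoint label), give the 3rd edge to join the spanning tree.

R5-R9

Grow the tree from R8 using Prim:
Step 1: cheapest edge leaving the tree is R7 R8 (10); add R7.
Step 2: cheapest edge leaving the tree is R7 R9 (1); add R9.
Step 3: cheapest edge leaving the tree is R5 R9 (9); add R5.
Step 4: cheapest edge leaving the tree is R1 R7 (12); add R1.
Step 5: cheapest edge leaving the tree is R1 R6 (10); add R6.
Step 6: cheapest edge leaving the tree is R3 R8 (14); add R3.
The 3rd edge added is R5 R9.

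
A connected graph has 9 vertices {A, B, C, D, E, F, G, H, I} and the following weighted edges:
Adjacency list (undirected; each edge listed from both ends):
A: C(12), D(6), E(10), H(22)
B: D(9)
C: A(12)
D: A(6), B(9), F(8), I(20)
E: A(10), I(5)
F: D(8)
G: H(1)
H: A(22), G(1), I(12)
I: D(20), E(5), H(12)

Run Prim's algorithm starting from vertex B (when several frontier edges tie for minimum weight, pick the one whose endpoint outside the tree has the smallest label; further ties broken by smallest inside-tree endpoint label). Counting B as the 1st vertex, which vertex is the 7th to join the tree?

C

Grow the tree from B using Prim:
Step 1: frontier [B-D 9] → take B-D (9); add D.
Step 2: frontier [A-D 6, D-F 8, D-I 20] → take A-D (6); add A.
Step 3: frontier [A-E 10, A-C 12, A-H 22, D-F 8, D-I 20] → take D-F (8); add F.
Step 4: frontier [A-E 10, A-C 12, A-H 22, D-I 20] → take A-E (10); add E.
Step 5: frontier [A-C 12, A-H 22, D-I 20, E-I 5] → take E-I (5); add I.
Step 6: frontier [A-C 12, A-H 22, H-I 12] → take A-C (12); add C.
Step 7: frontier [A-H 22, H-I 12] → take H-I (12); add H.
Step 8: frontier [G-H 1] → take G-H (1); add G.
Vertex order: B, D, A, F, E, I, C, H, G. The 7th vertex is C.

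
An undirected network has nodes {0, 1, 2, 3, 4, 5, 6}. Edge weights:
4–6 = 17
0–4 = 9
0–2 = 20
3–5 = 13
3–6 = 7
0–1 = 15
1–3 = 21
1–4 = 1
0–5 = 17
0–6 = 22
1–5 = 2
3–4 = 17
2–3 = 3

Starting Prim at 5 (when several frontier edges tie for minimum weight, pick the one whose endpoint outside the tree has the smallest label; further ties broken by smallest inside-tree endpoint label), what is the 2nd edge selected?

1-4

Grow the tree from 5 using Prim:
Step 1: frontier [1–5 2, 3–5 13, 0–5 17] → take 1–5 (2); add 1.
Step 2: frontier [1–4 1, 0–1 15, 1–3 21, 3–5 13, 0–5 17] → take 1–4 (1); add 4.
Step 3: frontier [0–1 15, 1–3 21, 0–4 9, 3–4 17, 4–6 17, 3–5 13, 0–5 17] → take 0–4 (9); add 0.
Step 4: frontier [0–2 20, 0–6 22, 1–3 21, 3–4 17, 4–6 17, 3–5 13] → take 3–5 (13); add 3.
Step 5: frontier [0–2 20, 0–6 22, 2–3 3, 3–6 7, 4–6 17] → take 2–3 (3); add 2.
Step 6: frontier [0–6 22, 3–6 7, 4–6 17] → take 3–6 (7); add 6.
The 2nd edge added is 1–4.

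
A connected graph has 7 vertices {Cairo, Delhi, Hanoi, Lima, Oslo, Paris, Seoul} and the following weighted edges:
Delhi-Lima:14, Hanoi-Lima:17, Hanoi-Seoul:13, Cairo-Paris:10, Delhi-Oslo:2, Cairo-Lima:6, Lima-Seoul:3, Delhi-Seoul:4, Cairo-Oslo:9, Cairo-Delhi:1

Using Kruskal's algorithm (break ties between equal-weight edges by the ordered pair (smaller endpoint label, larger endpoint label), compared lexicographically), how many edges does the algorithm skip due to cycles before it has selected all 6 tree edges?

Kruskal: consider edges lightest-first.
Cairo-Delhi (1): add — endpoints in different components.
Delhi-Oslo (2): add — endpoints in different components.
Lima-Seoul (3): add — endpoints in different components.
Delhi-Seoul (4): add — endpoints in different components.
Cairo-Lima (6): skip — Lima and Cairo already connected.
Cairo-Oslo (9): skip — Cairo and Oslo already connected.
Cairo-Paris (10): add — endpoints in different components.
Hanoi-Seoul (13): add — endpoints in different components.
Edges rejected before the tree was complete: 2.

2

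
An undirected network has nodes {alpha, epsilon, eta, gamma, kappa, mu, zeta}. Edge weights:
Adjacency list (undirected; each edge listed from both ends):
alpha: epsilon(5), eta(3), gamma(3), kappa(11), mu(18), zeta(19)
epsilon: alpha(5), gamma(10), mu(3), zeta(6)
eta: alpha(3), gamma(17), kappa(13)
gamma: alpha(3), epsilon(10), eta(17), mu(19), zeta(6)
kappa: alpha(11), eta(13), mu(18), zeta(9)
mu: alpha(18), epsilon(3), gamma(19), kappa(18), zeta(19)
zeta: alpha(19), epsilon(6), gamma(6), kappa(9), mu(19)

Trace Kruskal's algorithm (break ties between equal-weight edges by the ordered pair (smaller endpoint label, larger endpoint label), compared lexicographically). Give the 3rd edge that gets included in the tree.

epsilon-mu

Kruskal: consider edges lightest-first.
alpha eta (3): add — endpoints in different components.
alpha gamma (3): add — endpoints in different components.
epsilon mu (3): add — endpoints in different components.
alpha epsilon (5): add — endpoints in different components.
epsilon zeta (6): add — endpoints in different components.
gamma zeta (6): skip — zeta and gamma already connected.
kappa zeta (9): add — endpoints in different components.
The 3rd edge added is epsilon mu.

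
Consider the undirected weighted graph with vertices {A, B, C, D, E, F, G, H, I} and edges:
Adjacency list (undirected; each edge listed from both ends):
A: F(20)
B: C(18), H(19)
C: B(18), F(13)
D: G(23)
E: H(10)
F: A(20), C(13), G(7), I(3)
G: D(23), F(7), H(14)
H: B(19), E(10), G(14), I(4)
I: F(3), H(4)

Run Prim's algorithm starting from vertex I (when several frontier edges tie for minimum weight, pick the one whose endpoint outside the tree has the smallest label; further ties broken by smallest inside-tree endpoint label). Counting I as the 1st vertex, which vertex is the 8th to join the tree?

A

Grow the tree from I using Prim:
Step 1: cheapest edge leaving the tree is F—I (3); add F.
Step 2: cheapest edge leaving the tree is H—I (4); add H.
Step 3: cheapest edge leaving the tree is F—G (7); add G.
Step 4: cheapest edge leaving the tree is E—H (10); add E.
Step 5: cheapest edge leaving the tree is C—F (13); add C.
Step 6: cheapest edge leaving the tree is B—C (18); add B.
Step 7: cheapest edge leaving the tree is A—F (20); add A.
Step 8: cheapest edge leaving the tree is D—G (23); add D.
Vertex order: I, F, H, G, E, C, B, A, D. The 8th vertex is A.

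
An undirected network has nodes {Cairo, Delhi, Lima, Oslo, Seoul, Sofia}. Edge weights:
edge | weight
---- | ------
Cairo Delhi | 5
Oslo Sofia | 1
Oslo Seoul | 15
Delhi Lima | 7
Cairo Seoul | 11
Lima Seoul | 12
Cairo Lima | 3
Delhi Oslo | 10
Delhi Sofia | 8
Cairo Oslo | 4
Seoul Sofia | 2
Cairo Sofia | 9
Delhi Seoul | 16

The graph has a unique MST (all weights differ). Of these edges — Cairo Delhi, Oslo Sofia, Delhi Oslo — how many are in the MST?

2

Kruskal: consider edges lightest-first.
Oslo Sofia (1): add — endpoints in different components.
Seoul Sofia (2): add — endpoints in different components.
Cairo Lima (3): add — endpoints in different components.
Cairo Oslo (4): add — endpoints in different components.
Cairo Delhi (5): add — endpoints in different components.
MST edge set: {Oslo Sofia, Seoul Sofia, Cairo Lima, Cairo Oslo, Cairo Delhi}.
Of the listed edges, {Cairo Delhi, Oslo Sofia} are in the MST → 2.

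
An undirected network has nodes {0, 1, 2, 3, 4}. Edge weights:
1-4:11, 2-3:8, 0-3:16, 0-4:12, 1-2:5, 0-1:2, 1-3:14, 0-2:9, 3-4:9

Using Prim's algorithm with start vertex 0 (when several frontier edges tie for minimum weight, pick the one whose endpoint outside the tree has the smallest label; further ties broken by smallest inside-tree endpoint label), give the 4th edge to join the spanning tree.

3-4

Grow the tree from 0 using Prim:
Step 1: cheapest edge leaving the tree is 0-1 (2); add 1.
Step 2: cheapest edge leaving the tree is 1-2 (5); add 2.
Step 3: cheapest edge leaving the tree is 2-3 (8); add 3.
Step 4: cheapest edge leaving the tree is 3-4 (9); add 4.
The 4th edge added is 3-4.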